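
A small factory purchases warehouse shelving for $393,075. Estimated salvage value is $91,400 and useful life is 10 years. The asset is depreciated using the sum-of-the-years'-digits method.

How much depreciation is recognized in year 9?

Depreciable base = $393,075 − $91,400 = $301,675.
Sum of the years' digits = 10+9+8+7+6+5+4+3+2+1 = 55.
Year 1: $301,675 × 10/55 = $54,850. Book value $338,225.
Year 2: $301,675 × 9/55 = $49,365. Book value $288,860.
Year 3: $301,675 × 8/55 = $43,880. Book value $244,980.
Year 4: $301,675 × 7/55 = $38,395. Book value $206,585.
Year 5: $301,675 × 6/55 = $32,910. Book value $173,675.
Year 6: $301,675 × 5/55 = $27,425. Book value $146,250.
Year 7: $301,675 × 4/55 = $21,940. Book value $124,310.
Year 8: $301,675 × 3/55 = $16,455. Book value $107,855.
Year 9: $301,675 × 2/55 = $10,970. Book value $96,885.

$10,970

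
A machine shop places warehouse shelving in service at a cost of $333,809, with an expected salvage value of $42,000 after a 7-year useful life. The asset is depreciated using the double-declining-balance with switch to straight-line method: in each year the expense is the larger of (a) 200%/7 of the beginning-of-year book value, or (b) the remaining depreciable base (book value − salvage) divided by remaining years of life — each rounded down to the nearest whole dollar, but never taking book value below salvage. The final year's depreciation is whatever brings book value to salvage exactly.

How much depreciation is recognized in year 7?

Depreciable base = $333,809 − $42,000 = $291,809.
Year 1: DB = ⌊$333,809 × 200%/7⌋ = $95,374; SL = ⌊$291,809/7⌋ = $41,687 → take DB $95,374. Book value $238,435.
Year 2: DB = ⌊$238,435 × 200%/7⌋ = $68,124; SL = ⌊$196,435/6⌋ = $32,739 → take DB $68,124. Book value $170,311.
Year 3: DB = ⌊$170,311 × 200%/7⌋ = $48,660; SL = ⌊$128,311/5⌋ = $25,662 → take DB $48,660. Book value $121,651.
Year 4: DB = ⌊$121,651 × 200%/7⌋ = $34,757; SL = ⌊$79,651/4⌋ = $19,912 → take DB $34,757. Book value $86,894.
Year 5: DB = ⌊$86,894 × 200%/7⌋ = $24,826; SL = ⌊$44,894/3⌋ = $14,964 → take DB $24,826. Book value $62,068.
Year 6: DB = ⌊$62,068 × 200%/7⌋ = $17,733; SL = ⌊$20,068/2⌋ = $10,034 → take DB $17,733. Book value $44,335.
Year 7 (final): $44,335 − $42,000 = $2,335. Book value $42,000.

$2,335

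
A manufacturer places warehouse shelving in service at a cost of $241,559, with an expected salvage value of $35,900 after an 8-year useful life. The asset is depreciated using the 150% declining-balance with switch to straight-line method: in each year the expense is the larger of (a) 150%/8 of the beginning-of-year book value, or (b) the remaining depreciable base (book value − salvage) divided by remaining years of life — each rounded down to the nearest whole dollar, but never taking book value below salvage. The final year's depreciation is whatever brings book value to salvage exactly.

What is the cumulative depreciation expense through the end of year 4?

$136,285

Depreciable base = $241,559 − $35,900 = $205,659.
Year 1: DB = ⌊$241,559 × 150%/8⌋ = $45,292; SL = ⌊$205,659/8⌋ = $25,707 → take DB $45,292. Book value $196,267.
Year 2: DB = ⌊$196,267 × 150%/8⌋ = $36,800; SL = ⌊$160,367/7⌋ = $22,909 → take DB $36,800. Book value $159,467.
Year 3: DB = ⌊$159,467 × 150%/8⌋ = $29,900; SL = ⌊$123,567/6⌋ = $20,594 → take DB $29,900. Book value $129,567.
Year 4: DB = ⌊$129,567 × 150%/8⌋ = $24,293; SL = ⌊$93,667/5⌋ = $18,733 → take DB $24,293. Book value $105,274.
Accumulated through year 4 = $241,559 − $105,274 = $136,285.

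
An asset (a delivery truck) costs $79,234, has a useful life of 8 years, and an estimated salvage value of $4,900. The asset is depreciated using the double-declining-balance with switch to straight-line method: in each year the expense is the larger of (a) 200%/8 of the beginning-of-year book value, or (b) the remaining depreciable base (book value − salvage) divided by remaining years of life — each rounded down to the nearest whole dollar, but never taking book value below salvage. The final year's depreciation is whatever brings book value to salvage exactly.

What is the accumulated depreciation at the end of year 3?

$45,806

Depreciable base = $79,234 − $4,900 = $74,334.
Year 1: DB = ⌊$79,234 × 200%/8⌋ = $19,808; SL = ⌊$74,334/8⌋ = $9,291 → take DB $19,808. Book value $59,426.
Year 2: DB = ⌊$59,426 × 200%/8⌋ = $14,856; SL = ⌊$54,526/7⌋ = $7,789 → take DB $14,856. Book value $44,570.
Year 3: DB = ⌊$44,570 × 200%/8⌋ = $11,142; SL = ⌊$39,670/6⌋ = $6,611 → take DB $11,142. Book value $33,428.
Accumulated through year 3 = $79,234 − $33,428 = $45,806.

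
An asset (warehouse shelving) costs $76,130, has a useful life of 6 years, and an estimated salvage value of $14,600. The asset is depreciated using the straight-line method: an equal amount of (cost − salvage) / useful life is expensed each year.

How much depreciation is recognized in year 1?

Depreciable base = $76,130 − $14,600 = $61,530.
Annual expense = $61,530 / 6 = $10,255.

$10,255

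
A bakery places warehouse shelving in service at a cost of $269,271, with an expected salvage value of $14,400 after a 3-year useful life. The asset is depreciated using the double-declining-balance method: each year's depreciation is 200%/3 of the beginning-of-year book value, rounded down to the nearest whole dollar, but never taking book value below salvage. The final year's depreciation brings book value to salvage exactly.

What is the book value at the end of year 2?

Depreciable base = $269,271 − $14,400 = $254,871.
Year 1: ⌊$269,271 × 200%/3⌋ = $179,514. Book value $89,757.
Year 2: ⌊$89,757 × 200%/3⌋ = $59,838. Book value $29,919.

$29,919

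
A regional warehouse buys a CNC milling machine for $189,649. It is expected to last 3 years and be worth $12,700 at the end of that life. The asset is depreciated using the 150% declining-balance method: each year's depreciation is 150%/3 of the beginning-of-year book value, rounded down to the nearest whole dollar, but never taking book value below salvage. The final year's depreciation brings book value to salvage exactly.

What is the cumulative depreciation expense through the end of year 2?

$142,236

Depreciable base = $189,649 − $12,700 = $176,949.
Year 1: ⌊$189,649 × 150%/3⌋ = $94,824. Book value $94,825.
Year 2: ⌊$94,825 × 150%/3⌋ = $47,412. Book value $47,413.
Accumulated through year 2 = $189,649 − $47,413 = $142,236.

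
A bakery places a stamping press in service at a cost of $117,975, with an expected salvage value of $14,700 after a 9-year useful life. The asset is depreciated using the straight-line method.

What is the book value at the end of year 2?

Depreciable base = $117,975 − $14,700 = $103,275.
Annual expense = $103,275 / 9 = $11,475.
End of year 1: book value $106,500.
End of year 2: book value $95,025.

$95,025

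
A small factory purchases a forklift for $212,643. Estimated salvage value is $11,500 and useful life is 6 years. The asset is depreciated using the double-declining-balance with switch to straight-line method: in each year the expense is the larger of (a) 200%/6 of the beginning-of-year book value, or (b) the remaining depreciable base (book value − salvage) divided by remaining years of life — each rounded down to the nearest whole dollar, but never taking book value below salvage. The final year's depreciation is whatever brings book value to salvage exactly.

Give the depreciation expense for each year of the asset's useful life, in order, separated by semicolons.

Depreciable base = $212,643 − $11,500 = $201,143.
Year 1: DB = ⌊$212,643 × 200%/6⌋ = $70,881; SL = ⌊$201,143/6⌋ = $33,523 → take DB $70,881. Book value $141,762.
Year 2: DB = ⌊$141,762 × 200%/6⌋ = $47,254; SL = ⌊$130,262/5⌋ = $26,052 → take DB $47,254. Book value $94,508.
Year 3: DB = ⌊$94,508 × 200%/6⌋ = $31,502; SL = ⌊$83,008/4⌋ = $20,752 → take DB $31,502. Book value $63,006.
Year 4: DB = ⌊$63,006 × 200%/6⌋ = $21,002; SL = ⌊$51,506/3⌋ = $17,168 → take DB $21,002. Book value $42,004.
Year 5: DB = ⌊$42,004 × 200%/6⌋ = $14,001; SL = ⌊$30,504/2⌋ = $15,252 → take SL $15,252. Book value $26,752.
Year 6 (final): $26,752 − $11,500 = $15,252. Book value $11,500.

$70,881; $47,254; $31,502; $21,002; $15,252; $15,252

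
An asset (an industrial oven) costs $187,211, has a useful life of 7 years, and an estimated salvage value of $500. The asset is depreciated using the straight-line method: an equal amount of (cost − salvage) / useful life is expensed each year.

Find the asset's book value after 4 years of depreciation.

$80,519

Depreciable base = $187,211 − $500 = $186,711.
Annual expense = $186,711 / 7 = $26,673.
End of year 1: book value $160,538.
End of year 2: book value $133,865.
End of year 3: book value $107,192.
End of year 4: book value $80,519.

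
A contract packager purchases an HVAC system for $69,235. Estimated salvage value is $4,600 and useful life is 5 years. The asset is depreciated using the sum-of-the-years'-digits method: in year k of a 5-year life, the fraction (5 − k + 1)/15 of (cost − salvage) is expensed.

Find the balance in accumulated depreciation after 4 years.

$60,326

Depreciable base = $69,235 − $4,600 = $64,635.
Sum of the years' digits = 5+4+3+2+1 = 15.
Year 1: $64,635 × 5/15 = $21,545. Book value $47,690.
Year 2: $64,635 × 4/15 = $17,236. Book value $30,454.
Year 3: $64,635 × 3/15 = $12,927. Book value $17,527.
Year 4: $64,635 × 2/15 = $8,618. Book value $8,909.
Accumulated through year 4 = $69,235 − $8,909 = $60,326.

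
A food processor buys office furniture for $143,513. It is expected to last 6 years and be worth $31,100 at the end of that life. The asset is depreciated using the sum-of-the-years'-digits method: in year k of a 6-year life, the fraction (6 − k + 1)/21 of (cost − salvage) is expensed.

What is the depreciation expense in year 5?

$10,706

Depreciable base = $143,513 − $31,100 = $112,413.
Sum of the years' digits = 6+5+4+3+2+1 = 21.
Year 1: $112,413 × 6/21 = $32,118. Book value $111,395.
Year 2: $112,413 × 5/21 = $26,765. Book value $84,630.
Year 3: $112,413 × 4/21 = $21,412. Book value $63,218.
Year 4: $112,413 × 3/21 = $16,059. Book value $47,159.
Year 5: $112,413 × 2/21 = $10,706. Book value $36,453.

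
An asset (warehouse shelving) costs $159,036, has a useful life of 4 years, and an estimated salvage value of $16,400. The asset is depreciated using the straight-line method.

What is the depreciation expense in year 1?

Depreciable base = $159,036 − $16,400 = $142,636.
Annual expense = $142,636 / 4 = $35,659.

$35,659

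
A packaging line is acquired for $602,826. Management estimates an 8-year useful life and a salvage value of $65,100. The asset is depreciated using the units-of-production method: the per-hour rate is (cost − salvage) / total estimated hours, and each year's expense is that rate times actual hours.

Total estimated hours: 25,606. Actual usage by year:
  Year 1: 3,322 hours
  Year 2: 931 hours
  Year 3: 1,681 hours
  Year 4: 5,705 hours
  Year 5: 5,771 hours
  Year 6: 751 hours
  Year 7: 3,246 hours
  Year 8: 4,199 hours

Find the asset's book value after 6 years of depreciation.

Depreciable base = $602,826 − $65,100 = $537,726.
Rate = $537,726 / 25,606 hours = $21 per hour.
Year 1: 3,322 × $21 = $69,762. Book value $533,064.
Year 2: 931 × $21 = $19,551. Book value $513,513.
Year 3: 1,681 × $21 = $35,301. Book value $478,212.
Year 4: 5,705 × $21 = $119,805. Book value $358,407.
Year 5: 5,771 × $21 = $121,191. Book value $237,216.
Year 6: 751 × $21 = $15,771. Book value $221,445.

$221,445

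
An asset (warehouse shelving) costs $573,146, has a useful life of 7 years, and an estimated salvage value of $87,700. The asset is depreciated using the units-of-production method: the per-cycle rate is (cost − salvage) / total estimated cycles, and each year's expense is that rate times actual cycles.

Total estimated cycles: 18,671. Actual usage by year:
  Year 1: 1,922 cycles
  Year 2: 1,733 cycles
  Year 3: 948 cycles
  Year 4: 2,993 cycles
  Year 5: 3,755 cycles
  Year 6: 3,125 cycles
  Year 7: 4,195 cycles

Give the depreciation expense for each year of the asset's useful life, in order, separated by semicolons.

Depreciable base = $573,146 − $87,700 = $485,446.
Rate = $485,446 / 18,671 cycles = $26 per cycle.
Year 1: 1,922 × $26 = $49,972. Book value $523,174.
Year 2: 1,733 × $26 = $45,058. Book value $478,116.
Year 3: 948 × $26 = $24,648. Book value $453,468.
Year 4: 2,993 × $26 = $77,818. Book value $375,650.
Year 5: 3,755 × $26 = $97,630. Book value $278,020.
Year 6: 3,125 × $26 = $81,250. Book value $196,770.
Year 7: 4,195 × $26 = $109,070. Book value $87,700.

$49,972; $45,058; $24,648; $77,818; $97,630; $81,250; $109,070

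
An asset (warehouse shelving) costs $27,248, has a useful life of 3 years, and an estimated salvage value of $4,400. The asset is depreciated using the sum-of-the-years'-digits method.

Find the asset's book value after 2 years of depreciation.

Depreciable base = $27,248 − $4,400 = $22,848.
Sum of the years' digits = 3+2+1 = 6.
Year 1: $22,848 × 3/6 = $11,424. Book value $15,824.
Year 2: $22,848 × 2/6 = $7,616. Book value $8,208.

$8,208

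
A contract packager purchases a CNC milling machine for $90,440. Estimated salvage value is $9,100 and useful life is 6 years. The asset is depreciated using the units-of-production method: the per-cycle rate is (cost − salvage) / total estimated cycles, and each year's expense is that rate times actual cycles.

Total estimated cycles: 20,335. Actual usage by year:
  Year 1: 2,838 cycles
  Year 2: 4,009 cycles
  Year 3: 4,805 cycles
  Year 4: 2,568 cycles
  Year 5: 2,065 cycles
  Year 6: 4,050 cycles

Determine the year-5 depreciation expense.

$8,260

Depreciable base = $90,440 − $9,100 = $81,340.
Rate = $81,340 / 20,335 cycles = $4 per cycle.
Year 1: 2,838 × $4 = $11,352. Book value $79,088.
Year 2: 4,009 × $4 = $16,036. Book value $63,052.
Year 3: 4,805 × $4 = $19,220. Book value $43,832.
Year 4: 2,568 × $4 = $10,272. Book value $33,560.
Year 5: 2,065 × $4 = $8,260. Book value $25,300.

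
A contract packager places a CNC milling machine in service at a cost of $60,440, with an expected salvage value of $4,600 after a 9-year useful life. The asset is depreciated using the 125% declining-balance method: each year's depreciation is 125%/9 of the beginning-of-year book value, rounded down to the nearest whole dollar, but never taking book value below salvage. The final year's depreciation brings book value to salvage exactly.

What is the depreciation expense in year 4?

$5,360

Depreciable base = $60,440 − $4,600 = $55,840.
Year 1: ⌊$60,440 × 125%/9⌋ = $8,394. Book value $52,046.
Year 2: ⌊$52,046 × 125%/9⌋ = $7,228. Book value $44,818.
Year 3: ⌊$44,818 × 125%/9⌋ = $6,224. Book value $38,594.
Year 4: ⌊$38,594 × 125%/9⌋ = $5,360. Book value $33,234.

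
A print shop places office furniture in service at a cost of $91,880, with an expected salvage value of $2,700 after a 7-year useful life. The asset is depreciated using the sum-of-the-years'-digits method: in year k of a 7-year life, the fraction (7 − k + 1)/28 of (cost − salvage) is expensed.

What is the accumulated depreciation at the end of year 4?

Depreciable base = $91,880 − $2,700 = $89,180.
Sum of the years' digits = 7+6+5+4+3+2+1 = 28.
Year 1: $89,180 × 7/28 = $22,295. Book value $69,585.
Year 2: $89,180 × 6/28 = $19,110. Book value $50,475.
Year 3: $89,180 × 5/28 = $15,925. Book value $34,550.
Year 4: $89,180 × 4/28 = $12,740. Book value $21,810.
Accumulated through year 4 = $91,880 − $21,810 = $70,070.

$70,070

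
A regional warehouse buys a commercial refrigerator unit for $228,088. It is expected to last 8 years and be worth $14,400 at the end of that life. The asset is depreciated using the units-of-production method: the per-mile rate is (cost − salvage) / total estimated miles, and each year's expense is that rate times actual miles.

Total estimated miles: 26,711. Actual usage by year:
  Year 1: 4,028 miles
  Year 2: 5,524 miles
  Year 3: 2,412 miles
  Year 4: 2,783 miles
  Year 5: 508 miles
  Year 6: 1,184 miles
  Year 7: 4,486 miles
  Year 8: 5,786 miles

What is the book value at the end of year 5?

Depreciable base = $228,088 − $14,400 = $213,688.
Rate = $213,688 / 26,711 miles = $8 per mile.
Year 1: 4,028 × $8 = $32,224. Book value $195,864.
Year 2: 5,524 × $8 = $44,192. Book value $151,672.
Year 3: 2,412 × $8 = $19,296. Book value $132,376.
Year 4: 2,783 × $8 = $22,264. Book value $110,112.
Year 5: 508 × $8 = $4,064. Book value $106,048.

$106,048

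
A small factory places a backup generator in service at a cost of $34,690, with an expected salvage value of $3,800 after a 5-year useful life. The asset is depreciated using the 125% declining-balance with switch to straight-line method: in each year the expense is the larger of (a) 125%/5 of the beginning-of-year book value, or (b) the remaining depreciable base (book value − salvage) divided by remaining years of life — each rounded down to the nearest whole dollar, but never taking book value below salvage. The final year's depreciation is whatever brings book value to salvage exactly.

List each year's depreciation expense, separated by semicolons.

Depreciable base = $34,690 − $3,800 = $30,890.
Year 1: DB = ⌊$34,690 × 125%/5⌋ = $8,672; SL = ⌊$30,890/5⌋ = $6,178 → take DB $8,672. Book value $26,018.
Year 2: DB = ⌊$26,018 × 125%/5⌋ = $6,504; SL = ⌊$22,218/4⌋ = $5,554 → take DB $6,504. Book value $19,514.
Year 3: DB = ⌊$19,514 × 125%/5⌋ = $4,878; SL = ⌊$15,714/3⌋ = $5,238 → take SL $5,238. Book value $14,276.
Year 4: DB = ⌊$14,276 × 125%/5⌋ = $3,569; SL = ⌊$10,476/2⌋ = $5,238 → take SL $5,238. Book value $9,038.
Year 5 (final): $9,038 − $3,800 = $5,238. Book value $3,800.

$8,672; $6,504; $5,238; $5,238; $5,238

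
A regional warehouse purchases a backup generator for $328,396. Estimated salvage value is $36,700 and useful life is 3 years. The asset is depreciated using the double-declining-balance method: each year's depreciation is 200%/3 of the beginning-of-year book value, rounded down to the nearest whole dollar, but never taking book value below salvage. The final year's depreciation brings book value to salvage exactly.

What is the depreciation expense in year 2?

$72,766

Depreciable base = $328,396 − $36,700 = $291,696.
Year 1: ⌊$328,396 × 200%/3⌋ = $218,930. Book value $109,466.
Year 2: ⌊$109,466 × 200%/3⌋ = $72,977, capped at $72,766. Book value $36,700.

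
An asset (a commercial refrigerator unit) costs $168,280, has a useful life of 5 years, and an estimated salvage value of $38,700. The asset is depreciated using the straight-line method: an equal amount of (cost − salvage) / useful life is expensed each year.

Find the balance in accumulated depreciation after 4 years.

Depreciable base = $168,280 − $38,700 = $129,580.
Annual expense = $129,580 / 5 = $25,916.
End of year 1: book value $142,364.
End of year 2: book value $116,448.
End of year 3: book value $90,532.
End of year 4: book value $64,616.
Accumulated through year 4 = $168,280 − $64,616 = $103,664.

$103,664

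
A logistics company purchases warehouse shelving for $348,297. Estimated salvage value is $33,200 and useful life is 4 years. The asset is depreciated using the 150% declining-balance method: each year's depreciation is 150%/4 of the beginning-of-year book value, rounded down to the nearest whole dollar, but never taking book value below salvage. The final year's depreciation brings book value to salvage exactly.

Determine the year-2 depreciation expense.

Depreciable base = $348,297 − $33,200 = $315,097.
Year 1: ⌊$348,297 × 150%/4⌋ = $130,611. Book value $217,686.
Year 2: ⌊$217,686 × 150%/4⌋ = $81,632. Book value $136,054.

$81,632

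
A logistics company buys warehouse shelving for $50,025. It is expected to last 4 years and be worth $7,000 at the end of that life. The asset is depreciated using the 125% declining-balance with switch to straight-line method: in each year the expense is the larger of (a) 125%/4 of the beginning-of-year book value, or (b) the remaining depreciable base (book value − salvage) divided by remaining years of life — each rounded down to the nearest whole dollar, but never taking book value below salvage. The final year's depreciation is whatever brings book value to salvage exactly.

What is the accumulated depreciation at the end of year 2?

$26,379

Depreciable base = $50,025 − $7,000 = $43,025.
Year 1: DB = ⌊$50,025 × 125%/4⌋ = $15,632; SL = ⌊$43,025/4⌋ = $10,756 → take DB $15,632. Book value $34,393.
Year 2: DB = ⌊$34,393 × 125%/4⌋ = $10,747; SL = ⌊$27,393/3⌋ = $9,131 → take DB $10,747. Book value $23,646.
Accumulated through year 2 = $50,025 − $23,646 = $26,379.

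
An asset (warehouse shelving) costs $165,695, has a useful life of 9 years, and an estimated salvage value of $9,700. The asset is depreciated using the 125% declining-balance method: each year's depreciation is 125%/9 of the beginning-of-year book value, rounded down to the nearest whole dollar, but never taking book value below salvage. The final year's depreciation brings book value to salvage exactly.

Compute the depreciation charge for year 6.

Depreciable base = $165,695 − $9,700 = $155,995.
Year 1: ⌊$165,695 × 125%/9⌋ = $23,013. Book value $142,682.
Year 2: ⌊$142,682 × 125%/9⌋ = $19,816. Book value $122,866.
Year 3: ⌊$122,866 × 125%/9⌋ = $17,064. Book value $105,802.
Year 4: ⌊$105,802 × 125%/9⌋ = $14,694. Book value $91,108.
Year 5: ⌊$91,108 × 125%/9⌋ = $12,653. Book value $78,455.
Year 6: ⌊$78,455 × 125%/9⌋ = $10,896. Book value $67,559.

$10,896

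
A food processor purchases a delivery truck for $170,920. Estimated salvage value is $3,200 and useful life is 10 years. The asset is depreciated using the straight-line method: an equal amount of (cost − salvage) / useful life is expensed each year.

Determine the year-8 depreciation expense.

Depreciable base = $170,920 − $3,200 = $167,720.
Annual expense = $167,720 / 10 = $16,772.

$16,772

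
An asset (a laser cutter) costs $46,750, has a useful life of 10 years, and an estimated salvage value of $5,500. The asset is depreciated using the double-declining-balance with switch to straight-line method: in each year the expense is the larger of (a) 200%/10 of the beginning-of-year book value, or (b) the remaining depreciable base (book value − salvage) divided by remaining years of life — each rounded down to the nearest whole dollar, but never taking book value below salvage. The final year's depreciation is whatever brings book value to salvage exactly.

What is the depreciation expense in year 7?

Depreciable base = $46,750 − $5,500 = $41,250.
Year 1: DB = ⌊$46,750 × 200%/10⌋ = $9,350; SL = ⌊$41,250/10⌋ = $4,125 → take DB $9,350. Book value $37,400.
Year 2: DB = ⌊$37,400 × 200%/10⌋ = $7,480; SL = ⌊$31,900/9⌋ = $3,544 → take DB $7,480. Book value $29,920.
Year 3: DB = ⌊$29,920 × 200%/10⌋ = $5,984; SL = ⌊$24,420/8⌋ = $3,052 → take DB $5,984. Book value $23,936.
Year 4: DB = ⌊$23,936 × 200%/10⌋ = $4,787; SL = ⌊$18,436/7⌋ = $2,633 → take DB $4,787. Book value $19,149.
Year 5: DB = ⌊$19,149 × 200%/10⌋ = $3,829; SL = ⌊$13,649/6⌋ = $2,274 → take DB $3,829. Book value $15,320.
Year 6: DB = ⌊$15,320 × 200%/10⌋ = $3,064; SL = ⌊$9,820/5⌋ = $1,964 → take DB $3,064. Book value $12,256.
Year 7: DB = ⌊$12,256 × 200%/10⌋ = $2,451; SL = ⌊$6,756/4⌋ = $1,689 → take DB $2,451. Book value $9,805.

$2,451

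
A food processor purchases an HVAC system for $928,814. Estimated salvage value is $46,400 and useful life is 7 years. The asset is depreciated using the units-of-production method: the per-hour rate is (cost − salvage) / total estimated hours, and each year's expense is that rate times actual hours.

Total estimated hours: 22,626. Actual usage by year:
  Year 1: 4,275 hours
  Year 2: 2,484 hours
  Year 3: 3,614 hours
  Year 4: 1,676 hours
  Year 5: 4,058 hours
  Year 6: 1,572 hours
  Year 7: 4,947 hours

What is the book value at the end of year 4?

$458,903

Depreciable base = $928,814 − $46,400 = $882,414.
Rate = $882,414 / 22,626 hours = $39 per hour.
Year 1: 4,275 × $39 = $166,725. Book value $762,089.
Year 2: 2,484 × $39 = $96,876. Book value $665,213.
Year 3: 3,614 × $39 = $140,946. Book value $524,267.
Year 4: 1,676 × $39 = $65,364. Book value $458,903.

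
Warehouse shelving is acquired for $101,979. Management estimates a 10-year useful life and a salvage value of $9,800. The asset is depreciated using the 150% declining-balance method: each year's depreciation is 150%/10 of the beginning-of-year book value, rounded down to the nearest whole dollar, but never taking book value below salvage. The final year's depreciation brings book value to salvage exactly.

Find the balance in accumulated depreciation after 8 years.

Depreciable base = $101,979 − $9,800 = $92,179.
Year 1: ⌊$101,979 × 150%/10⌋ = $15,296. Book value $86,683.
Year 2: ⌊$86,683 × 150%/10⌋ = $13,002. Book value $73,681.
Year 3: ⌊$73,681 × 150%/10⌋ = $11,052. Book value $62,629.
Year 4: ⌊$62,629 × 150%/10⌋ = $9,394. Book value $53,235.
Year 5: ⌊$53,235 × 150%/10⌋ = $7,985. Book value $45,250.
Year 6: ⌊$45,250 × 150%/10⌋ = $6,787. Book value $38,463.
Year 7: ⌊$38,463 × 150%/10⌋ = $5,769. Book value $32,694.
Year 8: ⌊$32,694 × 150%/10⌋ = $4,904. Book value $27,790.
Accumulated through year 8 = $101,979 − $27,790 = $74,189.

$74,189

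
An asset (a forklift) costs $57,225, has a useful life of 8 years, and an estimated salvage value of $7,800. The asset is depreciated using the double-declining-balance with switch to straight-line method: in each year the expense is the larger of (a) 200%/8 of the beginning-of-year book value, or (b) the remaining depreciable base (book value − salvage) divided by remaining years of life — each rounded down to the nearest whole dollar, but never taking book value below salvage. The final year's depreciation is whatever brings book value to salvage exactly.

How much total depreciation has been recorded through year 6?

Depreciable base = $57,225 − $7,800 = $49,425.
Year 1: DB = ⌊$57,225 × 200%/8⌋ = $14,306; SL = ⌊$49,425/8⌋ = $6,178 → take DB $14,306. Book value $42,919.
Year 2: DB = ⌊$42,919 × 200%/8⌋ = $10,729; SL = ⌊$35,119/7⌋ = $5,017 → take DB $10,729. Book value $32,190.
Year 3: DB = ⌊$32,190 × 200%/8⌋ = $8,047; SL = ⌊$24,390/6⌋ = $4,065 → take DB $8,047. Book value $24,143.
Year 4: DB = ⌊$24,143 × 200%/8⌋ = $6,035; SL = ⌊$16,343/5⌋ = $3,268 → take DB $6,035. Book value $18,108.
Year 5: DB = ⌊$18,108 × 200%/8⌋ = $4,527; SL = ⌊$10,308/4⌋ = $2,577 → take DB $4,527. Book value $13,581.
Year 6: DB = ⌊$13,581 × 200%/8⌋ = $3,395; SL = ⌊$5,781/3⌋ = $1,927 → take DB $3,395. Book value $10,186.
Accumulated through year 6 = $57,225 − $10,186 = $47,039.

$47,039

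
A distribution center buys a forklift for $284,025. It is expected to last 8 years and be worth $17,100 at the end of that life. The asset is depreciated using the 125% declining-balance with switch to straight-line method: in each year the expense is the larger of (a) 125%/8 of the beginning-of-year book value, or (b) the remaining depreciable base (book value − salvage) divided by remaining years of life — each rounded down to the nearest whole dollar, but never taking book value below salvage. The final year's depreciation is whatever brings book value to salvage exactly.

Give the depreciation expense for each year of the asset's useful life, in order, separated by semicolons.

$44,378; $37,444; $31,594; $30,701; $30,702; $30,702; $30,702; $30,702

Depreciable base = $284,025 − $17,100 = $266,925.
Year 1: DB = ⌊$284,025 × 125%/8⌋ = $44,378; SL = ⌊$266,925/8⌋ = $33,365 → take DB $44,378. Book value $239,647.
Year 2: DB = ⌊$239,647 × 125%/8⌋ = $37,444; SL = ⌊$222,547/7⌋ = $31,792 → take DB $37,444. Book value $202,203.
Year 3: DB = ⌊$202,203 × 125%/8⌋ = $31,594; SL = ⌊$185,103/6⌋ = $30,850 → take DB $31,594. Book value $170,609.
Year 4: DB = ⌊$170,609 × 125%/8⌋ = $26,657; SL = ⌊$153,509/5⌋ = $30,701 → take SL $30,701. Book value $139,908.
Year 5: DB = ⌊$139,908 × 125%/8⌋ = $21,860; SL = ⌊$122,808/4⌋ = $30,702 → take SL $30,702. Book value $109,206.
Year 6: DB = ⌊$109,206 × 125%/8⌋ = $17,063; SL = ⌊$92,106/3⌋ = $30,702 → take SL $30,702. Book value $78,504.
Year 7: DB = ⌊$78,504 × 125%/8⌋ = $12,266; SL = ⌊$61,404/2⌋ = $30,702 → take SL $30,702. Book value $47,802.
Year 8 (final): $47,802 − $17,100 = $30,702. Book value $17,100.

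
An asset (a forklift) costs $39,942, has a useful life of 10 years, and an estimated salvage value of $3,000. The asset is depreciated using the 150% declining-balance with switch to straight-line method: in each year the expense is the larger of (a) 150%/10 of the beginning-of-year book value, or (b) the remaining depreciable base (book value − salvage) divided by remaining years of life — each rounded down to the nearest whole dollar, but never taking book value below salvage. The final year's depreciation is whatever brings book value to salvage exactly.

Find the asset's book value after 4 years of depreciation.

$20,852

Depreciable base = $39,942 − $3,000 = $36,942.
Year 1: DB = ⌊$39,942 × 150%/10⌋ = $5,991; SL = ⌊$36,942/10⌋ = $3,694 → take DB $5,991. Book value $33,951.
Year 2: DB = ⌊$33,951 × 150%/10⌋ = $5,092; SL = ⌊$30,951/9⌋ = $3,439 → take DB $5,092. Book value $28,859.
Year 3: DB = ⌊$28,859 × 150%/10⌋ = $4,328; SL = ⌊$25,859/8⌋ = $3,232 → take DB $4,328. Book value $24,531.
Year 4: DB = ⌊$24,531 × 150%/10⌋ = $3,679; SL = ⌊$21,531/7⌋ = $3,075 → take DB $3,679. Book value $20,852.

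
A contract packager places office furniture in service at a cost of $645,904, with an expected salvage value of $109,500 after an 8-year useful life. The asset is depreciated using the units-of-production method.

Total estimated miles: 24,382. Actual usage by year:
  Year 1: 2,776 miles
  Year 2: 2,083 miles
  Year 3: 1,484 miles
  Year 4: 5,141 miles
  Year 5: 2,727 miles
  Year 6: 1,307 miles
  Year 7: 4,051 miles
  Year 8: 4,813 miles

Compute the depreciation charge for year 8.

Depreciable base = $645,904 − $109,500 = $536,404.
Rate = $536,404 / 24,382 miles = $22 per mile.
Year 1: 2,776 × $22 = $61,072. Book value $584,832.
Year 2: 2,083 × $22 = $45,826. Book value $539,006.
Year 3: 1,484 × $22 = $32,648. Book value $506,358.
Year 4: 5,141 × $22 = $113,102. Book value $393,256.
Year 5: 2,727 × $22 = $59,994. Book value $333,262.
Year 6: 1,307 × $22 = $28,754. Book value $304,508.
Year 7: 4,051 × $22 = $89,122. Book value $215,386.
Year 8: 4,813 × $22 = $105,886. Book value $109,500.

$105,886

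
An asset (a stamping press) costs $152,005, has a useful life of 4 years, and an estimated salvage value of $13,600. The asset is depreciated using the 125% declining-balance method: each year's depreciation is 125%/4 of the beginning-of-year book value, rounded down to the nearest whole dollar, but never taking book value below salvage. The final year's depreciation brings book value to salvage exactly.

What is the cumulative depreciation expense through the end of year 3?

$102,610

Depreciable base = $152,005 − $13,600 = $138,405.
Year 1: ⌊$152,005 × 125%/4⌋ = $47,501. Book value $104,504.
Year 2: ⌊$104,504 × 125%/4⌋ = $32,657. Book value $71,847.
Year 3: ⌊$71,847 × 125%/4⌋ = $22,452. Book value $49,395.
Accumulated through year 3 = $152,005 − $49,395 = $102,610.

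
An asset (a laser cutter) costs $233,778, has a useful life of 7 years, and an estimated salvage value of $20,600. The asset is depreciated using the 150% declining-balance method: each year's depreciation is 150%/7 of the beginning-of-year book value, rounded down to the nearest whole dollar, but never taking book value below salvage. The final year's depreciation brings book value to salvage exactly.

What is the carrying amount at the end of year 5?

Depreciable base = $233,778 − $20,600 = $213,178.
Year 1: ⌊$233,778 × 150%/7⌋ = $50,095. Book value $183,683.
Year 2: ⌊$183,683 × 150%/7⌋ = $39,360. Book value $144,323.
Year 3: ⌊$144,323 × 150%/7⌋ = $30,926. Book value $113,397.
Year 4: ⌊$113,397 × 150%/7⌋ = $24,299. Book value $89,098.
Year 5: ⌊$89,098 × 150%/7⌋ = $19,092. Book value $70,006.

$70,006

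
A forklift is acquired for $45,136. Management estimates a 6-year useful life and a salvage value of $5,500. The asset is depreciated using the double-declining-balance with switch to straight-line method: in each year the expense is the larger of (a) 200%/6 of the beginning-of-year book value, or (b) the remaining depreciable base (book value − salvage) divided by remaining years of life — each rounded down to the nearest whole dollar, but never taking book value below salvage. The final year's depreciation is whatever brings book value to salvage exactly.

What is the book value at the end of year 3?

$13,374

Depreciable base = $45,136 − $5,500 = $39,636.
Year 1: DB = ⌊$45,136 × 200%/6⌋ = $15,045; SL = ⌊$39,636/6⌋ = $6,606 → take DB $15,045. Book value $30,091.
Year 2: DB = ⌊$30,091 × 200%/6⌋ = $10,030; SL = ⌊$24,591/5⌋ = $4,918 → take DB $10,030. Book value $20,061.
Year 3: DB = ⌊$20,061 × 200%/6⌋ = $6,687; SL = ⌊$14,561/4⌋ = $3,640 → take DB $6,687. Book value $13,374.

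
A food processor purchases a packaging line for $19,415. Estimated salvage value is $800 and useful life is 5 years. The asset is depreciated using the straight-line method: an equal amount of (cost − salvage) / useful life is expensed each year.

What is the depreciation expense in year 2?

$3,723

Depreciable base = $19,415 − $800 = $18,615.
Annual expense = $18,615 / 5 = $3,723.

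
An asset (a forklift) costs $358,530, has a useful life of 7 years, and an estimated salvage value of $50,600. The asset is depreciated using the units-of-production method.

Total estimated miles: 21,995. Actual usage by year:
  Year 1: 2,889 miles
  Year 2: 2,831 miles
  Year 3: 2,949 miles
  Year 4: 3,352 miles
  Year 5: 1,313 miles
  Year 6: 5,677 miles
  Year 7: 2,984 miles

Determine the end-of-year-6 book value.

$92,376

Depreciable base = $358,530 − $50,600 = $307,930.
Rate = $307,930 / 21,995 miles = $14 per mile.
Year 1: 2,889 × $14 = $40,446. Book value $318,084.
Year 2: 2,831 × $14 = $39,634. Book value $278,450.
Year 3: 2,949 × $14 = $41,286. Book value $237,164.
Year 4: 3,352 × $14 = $46,928. Book value $190,236.
Year 5: 1,313 × $14 = $18,382. Book value $171,854.
Year 6: 5,677 × $14 = $79,478. Book value $92,376.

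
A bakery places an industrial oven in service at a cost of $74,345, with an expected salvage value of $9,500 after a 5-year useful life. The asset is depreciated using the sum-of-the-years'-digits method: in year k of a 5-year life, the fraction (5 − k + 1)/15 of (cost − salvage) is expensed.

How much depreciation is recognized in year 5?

Depreciable base = $74,345 − $9,500 = $64,845.
Sum of the years' digits = 5+4+3+2+1 = 15.
Year 1: $64,845 × 5/15 = $21,615. Book value $52,730.
Year 2: $64,845 × 4/15 = $17,292. Book value $35,438.
Year 3: $64,845 × 3/15 = $12,969. Book value $22,469.
Year 4: $64,845 × 2/15 = $8,646. Book value $13,823.
Year 5: $64,845 × 1/15 = $4,323. Book value $9,500.

$4,323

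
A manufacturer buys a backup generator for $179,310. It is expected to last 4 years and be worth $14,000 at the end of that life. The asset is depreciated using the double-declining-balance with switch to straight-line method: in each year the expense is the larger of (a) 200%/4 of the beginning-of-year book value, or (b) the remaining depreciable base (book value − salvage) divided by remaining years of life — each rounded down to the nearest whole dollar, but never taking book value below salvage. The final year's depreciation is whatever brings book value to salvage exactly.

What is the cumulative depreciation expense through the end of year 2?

Depreciable base = $179,310 − $14,000 = $165,310.
Year 1: DB = ⌊$179,310 × 200%/4⌋ = $89,655; SL = ⌊$165,310/4⌋ = $41,327 → take DB $89,655. Book value $89,655.
Year 2: DB = ⌊$89,655 × 200%/4⌋ = $44,827; SL = ⌊$75,655/3⌋ = $25,218 → take DB $44,827. Book value $44,828.
Accumulated through year 2 = $179,310 − $44,828 = $134,482.

$134,482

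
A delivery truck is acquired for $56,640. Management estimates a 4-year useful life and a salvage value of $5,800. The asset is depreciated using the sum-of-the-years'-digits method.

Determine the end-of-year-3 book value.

$10,884

Depreciable base = $56,640 − $5,800 = $50,840.
Sum of the years' digits = 4+3+2+1 = 10.
Year 1: $50,840 × 4/10 = $20,336. Book value $36,304.
Year 2: $50,840 × 3/10 = $15,252. Book value $21,052.
Year 3: $50,840 × 2/10 = $10,168. Book value $10,884.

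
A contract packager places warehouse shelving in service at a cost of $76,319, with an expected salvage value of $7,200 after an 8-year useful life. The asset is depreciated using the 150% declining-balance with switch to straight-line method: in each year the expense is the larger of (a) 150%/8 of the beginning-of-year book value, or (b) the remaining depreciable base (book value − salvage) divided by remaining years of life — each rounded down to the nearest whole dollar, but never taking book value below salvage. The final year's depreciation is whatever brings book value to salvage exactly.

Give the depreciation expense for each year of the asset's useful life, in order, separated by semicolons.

Depreciable base = $76,319 − $7,200 = $69,119.
Year 1: DB = ⌊$76,319 × 150%/8⌋ = $14,309; SL = ⌊$69,119/8⌋ = $8,639 → take DB $14,309. Book value $62,010.
Year 2: DB = ⌊$62,010 × 150%/8⌋ = $11,626; SL = ⌊$54,810/7⌋ = $7,830 → take DB $11,626. Book value $50,384.
Year 3: DB = ⌊$50,384 × 150%/8⌋ = $9,447; SL = ⌊$43,184/6⌋ = $7,197 → take DB $9,447. Book value $40,937.
Year 4: DB = ⌊$40,937 × 150%/8⌋ = $7,675; SL = ⌊$33,737/5⌋ = $6,747 → take DB $7,675. Book value $33,262.
Year 5: DB = ⌊$33,262 × 150%/8⌋ = $6,236; SL = ⌊$26,062/4⌋ = $6,515 → take SL $6,515. Book value $26,747.
Year 6: DB = ⌊$26,747 × 150%/8⌋ = $5,015; SL = ⌊$19,547/3⌋ = $6,515 → take SL $6,515. Book value $20,232.
Year 7: DB = ⌊$20,232 × 150%/8⌋ = $3,793; SL = ⌊$13,032/2⌋ = $6,516 → take SL $6,516. Book value $13,716.
Year 8 (final): $13,716 − $7,200 = $6,516. Book value $7,200.

$14,309; $11,626; $9,447; $7,675; $6,515; $6,515; $6,516; $6,516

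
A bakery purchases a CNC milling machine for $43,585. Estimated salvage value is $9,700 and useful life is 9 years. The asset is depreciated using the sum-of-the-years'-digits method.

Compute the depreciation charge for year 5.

Depreciable base = $43,585 − $9,700 = $33,885.
Sum of the years' digits = 9+8+7+6+5+4+3+2+1 = 45.
Year 1: $33,885 × 9/45 = $6,777. Book value $36,808.
Year 2: $33,885 × 8/45 = $6,024. Book value $30,784.
Year 3: $33,885 × 7/45 = $5,271. Book value $25,513.
Year 4: $33,885 × 6/45 = $4,518. Book value $20,995.
Year 5: $33,885 × 5/45 = $3,765. Book value $17,230.

$3,765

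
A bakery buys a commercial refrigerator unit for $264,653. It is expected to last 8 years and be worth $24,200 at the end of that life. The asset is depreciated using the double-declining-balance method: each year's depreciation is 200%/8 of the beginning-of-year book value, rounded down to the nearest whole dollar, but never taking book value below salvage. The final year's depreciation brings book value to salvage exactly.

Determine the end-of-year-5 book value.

$62,805

Depreciable base = $264,653 − $24,200 = $240,453.
Year 1: ⌊$264,653 × 200%/8⌋ = $66,163. Book value $198,490.
Year 2: ⌊$198,490 × 200%/8⌋ = $49,622. Book value $148,868.
Year 3: ⌊$148,868 × 200%/8⌋ = $37,217. Book value $111,651.
Year 4: ⌊$111,651 × 200%/8⌋ = $27,912. Book value $83,739.
Year 5: ⌊$83,739 × 200%/8⌋ = $20,934. Book value $62,805.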